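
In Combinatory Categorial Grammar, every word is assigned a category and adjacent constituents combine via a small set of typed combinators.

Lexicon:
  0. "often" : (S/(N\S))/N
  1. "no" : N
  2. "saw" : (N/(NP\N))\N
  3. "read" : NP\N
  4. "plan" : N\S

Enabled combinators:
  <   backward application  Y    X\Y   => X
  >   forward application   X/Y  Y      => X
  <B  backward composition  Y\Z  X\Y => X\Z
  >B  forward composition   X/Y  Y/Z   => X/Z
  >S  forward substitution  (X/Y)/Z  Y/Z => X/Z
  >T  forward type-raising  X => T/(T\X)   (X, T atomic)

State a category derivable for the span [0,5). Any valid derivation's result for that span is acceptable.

S

[0,5] S   >
  [0,4] S/(N\S)   >
    [0,1] "often" : (S/(N\S))/N
    [1,4] N   >
      [1,3] N/(NP\N)   <
        [1,2] "no" : N
        [2,3] "saw" : (N/(NP\N))\N
      [3,4] "read" : NP\N
  [4,5] "plan" : N\S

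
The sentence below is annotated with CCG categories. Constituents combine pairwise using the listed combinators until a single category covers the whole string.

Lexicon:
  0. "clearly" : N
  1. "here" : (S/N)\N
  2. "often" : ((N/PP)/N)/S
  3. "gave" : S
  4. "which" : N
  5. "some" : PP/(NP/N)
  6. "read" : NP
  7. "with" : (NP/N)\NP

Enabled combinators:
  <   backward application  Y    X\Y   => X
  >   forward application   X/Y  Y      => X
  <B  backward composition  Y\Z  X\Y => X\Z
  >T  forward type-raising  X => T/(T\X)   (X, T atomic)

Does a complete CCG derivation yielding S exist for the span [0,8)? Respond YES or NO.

YES

[0,8] S   >
  [0,2] S/N   <
    [0,1] "clearly" : N
    [1,2] "here" : (S/N)\N
  [2,8] N   >
    [2,5] N/PP   >
      [2,4] (N/PP)/N   >
        [2,3] "often" : ((N/PP)/N)/S
        [3,4] "gave" : S
      [4,5] "which" : N
    [5,8] PP   >
      [5,6] "some" : PP/(NP/N)
      [6,8] NP/N   <
        [6,7] "read" : NP
        [7,8] "with" : (NP/N)\NP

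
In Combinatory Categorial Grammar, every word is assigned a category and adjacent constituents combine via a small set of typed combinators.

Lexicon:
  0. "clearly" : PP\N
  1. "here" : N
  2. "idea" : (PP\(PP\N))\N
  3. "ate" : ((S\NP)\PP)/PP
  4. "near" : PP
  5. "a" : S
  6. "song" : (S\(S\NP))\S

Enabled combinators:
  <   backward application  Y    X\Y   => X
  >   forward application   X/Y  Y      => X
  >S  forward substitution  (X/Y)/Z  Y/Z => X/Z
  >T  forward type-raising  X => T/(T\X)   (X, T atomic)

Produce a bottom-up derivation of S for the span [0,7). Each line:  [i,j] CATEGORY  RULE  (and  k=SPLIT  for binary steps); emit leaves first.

[0,7] S   <
  [0,5] S\NP   <
    [0,3] PP   <
      [0,1] "clearly" : PP\N
      [1,3] PP\(PP\N)   <
        [1,2] "here" : N
        [2,3] "idea" : (PP\(PP\N))\N
    [3,5] (S\NP)\PP   >
      [3,4] "ate" : ((S\NP)\PP)/PP
      [4,5] "near" : PP
  [5,7] S\(S\NP)   <
    [5,6] "a" : S
    [6,7] "song" : (S\(S\NP))\S

[0,1] PP\N  lex  "clearly"
[1,2] N  lex  "here"
[2,3] (PP\(PP\N))\N  lex  "idea"
[1,3] PP\(PP\N)  <  k=2
[0,3] PP  <  k=1
[3,4] ((S\NP)\PP)/PP  lex  "ate"
[4,5] PP  lex  "near"
[3,5] (S\NP)\PP  >  k=4
[0,5] S\NP  <  k=3
[5,6] S  lex  "a"
[6,7] (S\(S\NP))\S  lex  "song"
[5,7] S\(S\NP)  <  k=6
[0,7] S  <  k=5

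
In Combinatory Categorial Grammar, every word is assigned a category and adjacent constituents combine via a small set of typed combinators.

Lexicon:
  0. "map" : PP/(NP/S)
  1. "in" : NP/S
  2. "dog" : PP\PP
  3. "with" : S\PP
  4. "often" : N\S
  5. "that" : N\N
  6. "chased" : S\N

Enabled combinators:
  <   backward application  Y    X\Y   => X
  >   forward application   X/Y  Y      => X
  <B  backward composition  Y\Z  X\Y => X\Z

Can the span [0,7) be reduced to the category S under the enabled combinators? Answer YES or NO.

YES

[0,7] S   <
  [0,6] N   <
    [0,2] PP   >
      [0,1] "map" : PP/(NP/S)
      [1,2] "in" : NP/S
    [2,6] N\PP   <B
      [2,3] "dog" : PP\PP
      [3,6] N\PP   <B
        [3,4] "with" : S\PP
        [4,6] N\S   <B
          [4,5] "often" : N\S
          [5,6] "that" : N\N
  [6,7] "chased" : S\N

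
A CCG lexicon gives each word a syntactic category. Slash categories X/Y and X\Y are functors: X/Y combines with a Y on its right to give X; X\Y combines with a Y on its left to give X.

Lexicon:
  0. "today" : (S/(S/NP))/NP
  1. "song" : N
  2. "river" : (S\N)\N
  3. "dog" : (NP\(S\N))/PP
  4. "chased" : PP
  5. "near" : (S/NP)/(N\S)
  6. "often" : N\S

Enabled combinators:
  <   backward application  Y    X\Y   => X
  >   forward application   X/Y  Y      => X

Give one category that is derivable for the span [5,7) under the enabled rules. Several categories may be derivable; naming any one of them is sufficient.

S/NP

[0,7] S   >
  [0,5] S/(S/NP)   >
    [0,1] "today" : (S/(S/NP))/NP
    [1,5] NP   <
      [1,3] S\N   <
        [1,2] "song" : N
        [2,3] "river" : (S\N)\N
      [3,5] NP\(S\N)   >
        [3,4] "dog" : (NP\(S\N))/PP
        [4,5] "chased" : PP
  [5,7] S/NP   >
    [5,6] "near" : (S/NP)/(N\S)
    [6,7] "often" : N\S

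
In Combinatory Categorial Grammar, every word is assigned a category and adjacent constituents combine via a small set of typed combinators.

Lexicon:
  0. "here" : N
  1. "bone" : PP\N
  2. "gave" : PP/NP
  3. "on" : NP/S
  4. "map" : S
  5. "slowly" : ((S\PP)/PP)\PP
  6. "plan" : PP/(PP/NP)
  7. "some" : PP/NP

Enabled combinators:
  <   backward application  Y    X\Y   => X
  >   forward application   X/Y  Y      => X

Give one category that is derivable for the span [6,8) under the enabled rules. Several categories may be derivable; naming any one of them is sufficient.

[0,8] S   <
  [0,2] PP   <
    [0,1] "here" : N
    [1,2] "bone" : PP\N
  [2,8] S\PP   >
    [2,6] (S\PP)/PP   <
      [2,5] PP   >
        [2,3] "gave" : PP/NP
        [3,5] NP   >
          [3,4] "on" : NP/S
          [4,5] "map" : S
      [5,6] "slowly" : ((S\PP)/PP)\PP
    [6,8] PP   >
      [6,7] "plan" : PP/(PP/NP)
      [7,8] "some" : PP/NP

PP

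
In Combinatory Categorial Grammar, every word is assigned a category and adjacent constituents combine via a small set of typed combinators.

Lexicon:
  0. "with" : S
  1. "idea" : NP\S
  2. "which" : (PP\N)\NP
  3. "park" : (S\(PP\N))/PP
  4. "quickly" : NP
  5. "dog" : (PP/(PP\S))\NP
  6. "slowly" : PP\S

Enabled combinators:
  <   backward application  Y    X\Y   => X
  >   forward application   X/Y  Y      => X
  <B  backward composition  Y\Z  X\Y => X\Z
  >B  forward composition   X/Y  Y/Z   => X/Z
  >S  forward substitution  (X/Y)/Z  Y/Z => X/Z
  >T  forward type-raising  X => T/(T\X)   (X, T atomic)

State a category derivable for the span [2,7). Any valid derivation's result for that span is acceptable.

S\NP

[0,7] S   <
  [0,2] NP   >
    [0,1] NP/(NP\S)   >T
      [0,1] "with" : S
    [1,2] "idea" : NP\S
  [2,7] S\NP   <B
    [2,3] "which" : (PP\N)\NP
    [3,7] S\(PP\N)   >
      [3,4] "park" : (S\(PP\N))/PP
      [4,7] PP   >
        [4,6] PP/(PP\S)   <
          [4,5] "quickly" : NP
          [5,6] "dog" : (PP/(PP\S))\NP
        [6,7] "slowly" : PP\S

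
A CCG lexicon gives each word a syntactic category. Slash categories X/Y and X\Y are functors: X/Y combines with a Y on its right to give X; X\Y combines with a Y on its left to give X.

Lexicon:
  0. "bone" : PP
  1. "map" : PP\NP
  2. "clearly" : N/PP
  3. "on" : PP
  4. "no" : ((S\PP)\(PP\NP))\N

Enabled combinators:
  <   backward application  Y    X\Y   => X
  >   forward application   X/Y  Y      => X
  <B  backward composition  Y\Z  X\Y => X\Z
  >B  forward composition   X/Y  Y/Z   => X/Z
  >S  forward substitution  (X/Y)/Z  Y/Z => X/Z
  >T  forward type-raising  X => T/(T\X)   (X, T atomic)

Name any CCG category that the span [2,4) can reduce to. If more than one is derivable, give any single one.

N

[0,5] S   <
  [0,1] "bone" : PP
  [1,5] S\PP   <
    [1,2] "map" : PP\NP
    [2,5] (S\PP)\(PP\NP)   <
      [2,4] N   >
        [2,3] "clearly" : N/PP
        [3,4] "on" : PP
      [4,5] "no" : ((S\PP)\(PP\NP))\N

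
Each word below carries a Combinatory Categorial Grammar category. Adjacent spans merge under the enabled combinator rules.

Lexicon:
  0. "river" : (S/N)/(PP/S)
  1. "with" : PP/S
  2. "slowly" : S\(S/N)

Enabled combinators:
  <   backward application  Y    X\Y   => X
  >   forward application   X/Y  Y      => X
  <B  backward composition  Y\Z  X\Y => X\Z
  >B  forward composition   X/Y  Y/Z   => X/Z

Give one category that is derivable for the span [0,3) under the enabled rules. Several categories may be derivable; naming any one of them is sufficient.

S

[0,3] S   <
  [0,2] S/N   >
    [0,1] "river" : (S/N)/(PP/S)
    [1,2] "with" : PP/S
  [2,3] "slowly" : S\(S/N)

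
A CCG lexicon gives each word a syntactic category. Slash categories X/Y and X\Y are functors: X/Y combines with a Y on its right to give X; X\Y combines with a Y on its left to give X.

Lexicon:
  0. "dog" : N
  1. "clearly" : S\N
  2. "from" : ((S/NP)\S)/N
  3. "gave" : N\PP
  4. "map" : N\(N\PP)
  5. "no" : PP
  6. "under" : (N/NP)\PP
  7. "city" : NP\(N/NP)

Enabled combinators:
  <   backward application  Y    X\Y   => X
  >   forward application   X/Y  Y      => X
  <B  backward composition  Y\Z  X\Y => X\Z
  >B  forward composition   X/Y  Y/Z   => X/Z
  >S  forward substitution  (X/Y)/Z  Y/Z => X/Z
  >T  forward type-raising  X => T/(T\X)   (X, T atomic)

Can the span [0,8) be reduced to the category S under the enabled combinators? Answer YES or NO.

[0,8] S   >
  [0,5] S/NP   <
    [0,2] S   >
      [0,1] S/(S\N)   >T
        [0,1] "dog" : N
      [1,2] "clearly" : S\N
    [2,5] (S/NP)\S   >
      [2,3] "from" : ((S/NP)\S)/N
      [3,5] N   <
        [3,4] "gave" : N\PP
        [4,5] "map" : N\(N\PP)
  [5,8] NP   >
    [5,6] NP/(NP\PP)   >T
      [5,6] "no" : PP
    [6,8] NP\PP   <B
      [6,7] "under" : (N/NP)\PP
      [7,8] "city" : NP\(N/NP)

YES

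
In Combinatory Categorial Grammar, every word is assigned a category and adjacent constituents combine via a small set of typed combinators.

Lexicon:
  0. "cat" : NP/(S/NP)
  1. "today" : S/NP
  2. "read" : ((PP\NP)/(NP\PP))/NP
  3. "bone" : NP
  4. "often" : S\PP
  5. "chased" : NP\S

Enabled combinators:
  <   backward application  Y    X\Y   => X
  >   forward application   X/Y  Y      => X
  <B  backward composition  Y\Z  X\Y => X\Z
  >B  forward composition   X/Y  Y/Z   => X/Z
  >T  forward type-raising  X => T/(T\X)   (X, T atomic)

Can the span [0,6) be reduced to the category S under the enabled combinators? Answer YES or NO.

NO

NP/(S/NP) S/NP ((PP\NP)/(NP\PP))/NP NP S\PP NP\S
CKY chart[0,6] = {N/(N\PP), NP/(NP\PP), PP, PP/(PP\PP), S/(S\PP)}; S ∉ chart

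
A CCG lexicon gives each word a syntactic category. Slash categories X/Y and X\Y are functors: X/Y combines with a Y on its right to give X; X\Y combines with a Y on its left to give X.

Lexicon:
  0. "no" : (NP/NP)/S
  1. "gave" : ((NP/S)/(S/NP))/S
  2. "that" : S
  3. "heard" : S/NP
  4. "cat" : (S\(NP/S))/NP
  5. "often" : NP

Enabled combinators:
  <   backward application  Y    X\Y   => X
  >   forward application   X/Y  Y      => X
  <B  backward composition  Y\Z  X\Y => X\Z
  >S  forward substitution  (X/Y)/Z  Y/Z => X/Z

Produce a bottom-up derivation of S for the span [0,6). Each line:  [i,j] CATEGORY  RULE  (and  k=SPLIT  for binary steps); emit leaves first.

[0,1] (NP/NP)/S  lex  "no"
[1,2] ((NP/S)/(S/NP))/S  lex  "gave"
[2,3] S  lex  "that"
[1,3] (NP/S)/(S/NP)  >  k=2
[3,4] S/NP  lex  "heard"
[1,4] NP/S  >  k=3
[0,4] NP/S  >S  k=1
[4,5] (S\(NP/S))/NP  lex  "cat"
[5,6] NP  lex  "often"
[4,6] S\(NP/S)  >  k=5
[0,6] S  <  k=4

[0,6] S   <
  [0,4] NP/S   >S
    [0,1] "no" : (NP/NP)/S
    [1,4] NP/S   >
      [1,3] (NP/S)/(S/NP)   >
        [1,2] "gave" : ((NP/S)/(S/NP))/S
        [2,3] "that" : S
      [3,4] "heard" : S/NP
  [4,6] S\(NP/S)   >
    [4,5] "cat" : (S\(NP/S))/NP
    [5,6] "often" : NP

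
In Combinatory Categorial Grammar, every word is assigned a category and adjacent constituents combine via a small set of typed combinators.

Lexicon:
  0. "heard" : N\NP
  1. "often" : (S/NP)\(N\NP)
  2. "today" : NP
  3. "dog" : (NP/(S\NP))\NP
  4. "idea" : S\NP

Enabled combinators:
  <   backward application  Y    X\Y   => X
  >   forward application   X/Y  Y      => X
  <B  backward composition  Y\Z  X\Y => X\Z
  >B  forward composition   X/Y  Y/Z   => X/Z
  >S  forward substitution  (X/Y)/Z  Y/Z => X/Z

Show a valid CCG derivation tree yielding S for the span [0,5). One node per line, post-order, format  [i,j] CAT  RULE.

[0,1] N\NP  lex  "heard"
[1,2] (S/NP)\(N\NP)  lex  "often"
[0,2] S/NP  <  k=1
[2,3] NP  lex  "today"
[3,4] (NP/(S\NP))\NP  lex  "dog"
[2,4] NP/(S\NP)  <  k=3
[4,5] S\NP  lex  "idea"
[2,5] NP  >  k=4
[0,5] S  >  k=2

[0,5] S   >
  [0,2] S/NP   <
    [0,1] "heard" : N\NP
    [1,2] "often" : (S/NP)\(N\NP)
  [2,5] NP   >
    [2,4] NP/(S\NP)   <
      [2,3] "today" : NP
      [3,4] "dog" : (NP/(S\NP))\NP
    [4,5] "idea" : S\NP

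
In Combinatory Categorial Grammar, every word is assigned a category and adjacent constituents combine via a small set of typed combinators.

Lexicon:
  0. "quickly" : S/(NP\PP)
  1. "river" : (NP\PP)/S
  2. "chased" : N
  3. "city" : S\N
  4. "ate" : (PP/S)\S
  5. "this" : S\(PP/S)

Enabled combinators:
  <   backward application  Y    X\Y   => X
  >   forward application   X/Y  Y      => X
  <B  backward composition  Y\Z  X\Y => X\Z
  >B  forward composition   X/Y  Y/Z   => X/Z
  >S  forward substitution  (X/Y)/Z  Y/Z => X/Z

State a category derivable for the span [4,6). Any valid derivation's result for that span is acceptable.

S\S

[0,6] S   >
  [0,1] "quickly" : S/(NP\PP)
  [1,6] NP\PP   >
    [1,2] "river" : (NP\PP)/S
    [2,6] S   <
      [2,3] "chased" : N
      [3,6] S\N   <B
        [3,4] "city" : S\N
        [4,6] S\S   <B
          [4,5] "ate" : (PP/S)\S
          [5,6] "this" : S\(PP/S)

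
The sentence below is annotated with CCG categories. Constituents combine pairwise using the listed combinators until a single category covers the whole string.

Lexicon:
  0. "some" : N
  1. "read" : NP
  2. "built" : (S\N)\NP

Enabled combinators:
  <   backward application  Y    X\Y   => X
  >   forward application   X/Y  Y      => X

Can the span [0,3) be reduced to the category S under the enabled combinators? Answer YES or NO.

YES

[0,3] S   <
  [0,1] "some" : N
  [1,3] S\N   <
    [1,2] "read" : NP
    [2,3] "built" : (S\N)\NP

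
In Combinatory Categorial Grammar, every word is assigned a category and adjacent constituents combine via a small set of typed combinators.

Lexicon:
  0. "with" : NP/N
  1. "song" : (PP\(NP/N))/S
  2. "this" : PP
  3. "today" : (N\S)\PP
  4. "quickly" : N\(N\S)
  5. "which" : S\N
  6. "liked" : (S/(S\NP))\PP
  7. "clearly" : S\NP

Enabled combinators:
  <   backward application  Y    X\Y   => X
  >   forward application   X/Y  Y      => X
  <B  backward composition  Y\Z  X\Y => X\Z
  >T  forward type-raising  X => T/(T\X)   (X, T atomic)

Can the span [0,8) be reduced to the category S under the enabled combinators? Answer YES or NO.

[0,8] S   >
  [0,7] S/(S\NP)   <
    [0,6] PP   <
      [0,1] "with" : NP/N
      [1,6] PP\(NP/N)   >
        [1,2] "song" : (PP\(NP/N))/S
        [2,6] S   <
          [2,5] N   <
            [2,4] N\S   <
              [2,3] "this" : PP
              [3,4] "today" : (N\S)\PP
            [4,5] "quickly" : N\(N\S)
          [5,6] "which" : S\N
    [6,7] "liked" : (S/(S\NP))\PP
  [7,8] "clearly" : S\NP

YES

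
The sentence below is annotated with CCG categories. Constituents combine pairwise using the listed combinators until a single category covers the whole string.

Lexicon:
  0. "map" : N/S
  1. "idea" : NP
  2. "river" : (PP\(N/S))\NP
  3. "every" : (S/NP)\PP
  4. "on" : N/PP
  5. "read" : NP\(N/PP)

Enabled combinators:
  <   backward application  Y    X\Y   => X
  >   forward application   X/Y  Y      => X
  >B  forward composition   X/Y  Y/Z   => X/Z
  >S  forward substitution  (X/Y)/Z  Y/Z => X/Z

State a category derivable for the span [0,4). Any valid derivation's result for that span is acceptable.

[0,6] S   >
  [0,4] S/NP   <
    [0,3] PP   <
      [0,1] "map" : N/S
      [1,3] PP\(N/S)   <
        [1,2] "idea" : NP
        [2,3] "river" : (PP\(N/S))\NP
    [3,4] "every" : (S/NP)\PP
  [4,6] NP   <
    [4,5] "on" : N/PP
    [5,6] "read" : NP\(N/PP)

S/NP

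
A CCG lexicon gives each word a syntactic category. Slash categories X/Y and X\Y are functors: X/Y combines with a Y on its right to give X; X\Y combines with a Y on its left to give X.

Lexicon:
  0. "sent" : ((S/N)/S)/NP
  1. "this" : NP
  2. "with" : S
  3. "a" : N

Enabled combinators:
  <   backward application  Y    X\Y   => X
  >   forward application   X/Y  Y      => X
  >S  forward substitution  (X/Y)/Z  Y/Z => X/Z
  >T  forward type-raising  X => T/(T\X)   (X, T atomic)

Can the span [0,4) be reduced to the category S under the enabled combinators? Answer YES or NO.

[0,4] S   >
  [0,3] S/N   >
    [0,2] (S/N)/S   >
      [0,1] "sent" : ((S/N)/S)/NP
      [1,2] "this" : NP
    [2,3] "with" : S
  [3,4] "a" : N

YES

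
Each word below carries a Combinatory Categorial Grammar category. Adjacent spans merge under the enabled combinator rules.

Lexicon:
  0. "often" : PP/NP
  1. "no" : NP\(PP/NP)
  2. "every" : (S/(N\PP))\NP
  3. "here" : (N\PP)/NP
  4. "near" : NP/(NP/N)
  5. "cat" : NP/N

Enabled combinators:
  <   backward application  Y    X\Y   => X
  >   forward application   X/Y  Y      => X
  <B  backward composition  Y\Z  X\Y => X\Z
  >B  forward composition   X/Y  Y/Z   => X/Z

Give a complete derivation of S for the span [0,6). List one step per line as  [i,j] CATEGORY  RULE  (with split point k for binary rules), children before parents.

[0,1] PP/NP  lex  "often"
[1,2] NP\(PP/NP)  lex  "no"
[0,2] NP  <  k=1
[2,3] (S/(N\PP))\NP  lex  "every"
[0,3] S/(N\PP)  <  k=2
[3,4] (N\PP)/NP  lex  "here"
[4,5] NP/(NP/N)  lex  "near"
[5,6] NP/N  lex  "cat"
[4,6] NP  >  k=5
[3,6] N\PP  >  k=4
[0,6] S  >  k=3

[0,6] S   >
  [0,3] S/(N\PP)   <
    [0,2] NP   <
      [0,1] "often" : PP/NP
      [1,2] "no" : NP\(PP/NP)
    [2,3] "every" : (S/(N\PP))\NP
  [3,6] N\PP   >
    [3,4] "here" : (N\PP)/NP
    [4,6] NP   >
      [4,5] "near" : NP/(NP/N)
      [5,6] "cat" : NP/N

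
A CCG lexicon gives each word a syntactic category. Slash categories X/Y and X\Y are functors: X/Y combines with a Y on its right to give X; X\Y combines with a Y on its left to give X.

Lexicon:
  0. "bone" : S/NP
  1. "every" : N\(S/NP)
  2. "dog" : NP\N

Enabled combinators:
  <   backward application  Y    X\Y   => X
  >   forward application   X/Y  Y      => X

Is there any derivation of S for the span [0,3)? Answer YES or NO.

NO

S/NP N\(S/NP) NP\N
CKY chart[0,3] = {NP}; S ∉ chart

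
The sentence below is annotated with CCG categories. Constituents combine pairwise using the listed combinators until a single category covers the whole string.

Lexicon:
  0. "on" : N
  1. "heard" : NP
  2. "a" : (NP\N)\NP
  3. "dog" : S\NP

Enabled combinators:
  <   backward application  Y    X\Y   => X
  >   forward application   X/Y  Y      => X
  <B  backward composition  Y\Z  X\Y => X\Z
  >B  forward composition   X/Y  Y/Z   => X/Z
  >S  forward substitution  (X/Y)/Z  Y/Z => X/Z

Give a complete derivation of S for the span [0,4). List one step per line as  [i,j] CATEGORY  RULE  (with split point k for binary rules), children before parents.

[0,1] N  lex  "on"
[1,2] NP  lex  "heard"
[2,3] (NP\N)\NP  lex  "a"
[1,3] NP\N  <  k=2
[3,4] S\NP  lex  "dog"
[1,4] S\N  <B  k=3
[0,4] S  <  k=1

[0,4] S   <
  [0,1] "on" : N
  [1,4] S\N   <B
    [1,3] NP\N   <
      [1,2] "heard" : NP
      [2,3] "a" : (NP\N)\NP
    [3,4] "dog" : S\NP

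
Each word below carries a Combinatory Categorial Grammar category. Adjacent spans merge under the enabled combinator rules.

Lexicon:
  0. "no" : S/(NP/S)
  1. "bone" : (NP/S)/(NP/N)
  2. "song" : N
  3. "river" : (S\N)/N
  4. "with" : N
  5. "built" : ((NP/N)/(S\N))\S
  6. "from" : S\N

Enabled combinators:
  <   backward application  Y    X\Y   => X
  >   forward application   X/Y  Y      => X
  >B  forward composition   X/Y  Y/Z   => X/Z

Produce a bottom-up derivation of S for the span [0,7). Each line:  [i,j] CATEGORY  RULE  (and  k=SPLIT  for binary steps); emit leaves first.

[0,1] S/(NP/S)  lex  "no"
[1,2] (NP/S)/(NP/N)  lex  "bone"
[2,3] N  lex  "song"
[3,4] (S\N)/N  lex  "river"
[4,5] N  lex  "with"
[3,5] S\N  >  k=4
[2,5] S  <  k=3
[5,6] ((NP/N)/(S\N))\S  lex  "built"
[2,6] (NP/N)/(S\N)  <  k=5
[6,7] S\N  lex  "from"
[2,7] NP/N  >  k=6
[1,7] NP/S  >  k=2
[0,7] S  >  k=1

[0,7] S   >
  [0,1] "no" : S/(NP/S)
  [1,7] NP/S   >
    [1,2] "bone" : (NP/S)/(NP/N)
    [2,7] NP/N   >
      [2,6] (NP/N)/(S\N)   <
        [2,5] S   <
          [2,3] "song" : N
          [3,5] S\N   >
            [3,4] "river" : (S\N)/N
            [4,5] "with" : N
        [5,6] "built" : ((NP/N)/(S\N))\S
      [6,7] "from" : S\N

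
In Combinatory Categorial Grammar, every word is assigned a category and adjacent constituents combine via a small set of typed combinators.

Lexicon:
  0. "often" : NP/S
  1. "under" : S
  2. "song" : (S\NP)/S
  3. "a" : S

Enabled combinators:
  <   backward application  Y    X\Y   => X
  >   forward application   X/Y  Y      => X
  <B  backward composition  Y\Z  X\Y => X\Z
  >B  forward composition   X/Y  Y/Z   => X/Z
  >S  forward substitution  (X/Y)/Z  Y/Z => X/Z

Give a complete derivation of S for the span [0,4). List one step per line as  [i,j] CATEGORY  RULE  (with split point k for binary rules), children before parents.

[0,4] S   <
  [0,2] NP   >
    [0,1] "often" : NP/S
    [1,2] "under" : S
  [2,4] S\NP   >
    [2,3] "song" : (S\NP)/S
    [3,4] "a" : S

[0,1] NP/S  lex  "often"
[1,2] S  lex  "under"
[0,2] NP  >  k=1
[2,3] (S\NP)/S  lex  "song"
[3,4] S  lex  "a"
[2,4] S\NP  >  k=3
[0,4] S  <  k=2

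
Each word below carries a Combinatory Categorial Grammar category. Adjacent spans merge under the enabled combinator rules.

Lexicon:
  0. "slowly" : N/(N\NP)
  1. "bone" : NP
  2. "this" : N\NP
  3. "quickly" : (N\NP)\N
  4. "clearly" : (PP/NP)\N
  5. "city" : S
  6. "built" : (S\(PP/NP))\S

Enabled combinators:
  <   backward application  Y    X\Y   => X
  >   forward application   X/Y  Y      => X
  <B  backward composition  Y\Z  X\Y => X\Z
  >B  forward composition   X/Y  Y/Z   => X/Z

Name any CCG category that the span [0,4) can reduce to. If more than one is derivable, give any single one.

[0,7] S   <
  [0,4] N   >
    [0,1] "slowly" : N/(N\NP)
    [1,4] N\NP   <
      [1,3] N   <
        [1,2] "bone" : NP
        [2,3] "this" : N\NP
      [3,4] "quickly" : (N\NP)\N
  [4,7] S\N   <B
    [4,5] "clearly" : (PP/NP)\N
    [5,7] S\(PP/NP)   <
      [5,6] "city" : S
      [6,7] "built" : (S\(PP/NP))\S

N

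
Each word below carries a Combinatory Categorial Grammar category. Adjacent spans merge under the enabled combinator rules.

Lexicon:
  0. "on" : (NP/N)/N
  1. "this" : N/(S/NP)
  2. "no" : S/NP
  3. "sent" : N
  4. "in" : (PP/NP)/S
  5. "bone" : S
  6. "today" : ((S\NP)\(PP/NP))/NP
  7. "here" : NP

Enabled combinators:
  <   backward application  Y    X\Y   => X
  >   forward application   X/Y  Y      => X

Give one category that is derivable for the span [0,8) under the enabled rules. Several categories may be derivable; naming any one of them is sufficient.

[0,8] S   <
  [0,4] NP   >
    [0,3] NP/N   >
      [0,1] "on" : (NP/N)/N
      [1,3] N   >
        [1,2] "this" : N/(S/NP)
        [2,3] "no" : S/NP
    [3,4] "sent" : N
  [4,8] S\NP   <
    [4,6] PP/NP   >
      [4,5] "in" : (PP/NP)/S
      [5,6] "bone" : S
    [6,8] (S\NP)\(PP/NP)   >
      [6,7] "today" : ((S\NP)\(PP/NP))/NP
      [7,8] "here" : NP

S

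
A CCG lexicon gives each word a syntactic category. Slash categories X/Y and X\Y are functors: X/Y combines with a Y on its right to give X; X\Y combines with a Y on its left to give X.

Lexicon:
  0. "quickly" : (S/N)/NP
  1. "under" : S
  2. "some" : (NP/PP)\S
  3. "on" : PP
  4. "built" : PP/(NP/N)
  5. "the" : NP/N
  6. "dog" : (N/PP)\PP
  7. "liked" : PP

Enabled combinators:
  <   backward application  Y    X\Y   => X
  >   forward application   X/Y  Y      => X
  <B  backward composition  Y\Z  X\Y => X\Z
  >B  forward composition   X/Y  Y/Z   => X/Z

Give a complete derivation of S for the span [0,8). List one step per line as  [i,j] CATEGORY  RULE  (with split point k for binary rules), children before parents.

[0,8] S   >
  [0,4] S/N   >
    [0,1] "quickly" : (S/N)/NP
    [1,4] NP   >
      [1,3] NP/PP   <
        [1,2] "under" : S
        [2,3] "some" : (NP/PP)\S
      [3,4] "on" : PP
  [4,8] N   >
    [4,7] N/PP   <
      [4,6] PP   >
        [4,5] "built" : PP/(NP/N)
        [5,6] "the" : NP/N
      [6,7] "dog" : (N/PP)\PP
    [7,8] "liked" : PP

[0,1] (S/N)/NP  lex  "quickly"
[1,2] S  lex  "under"
[2,3] (NP/PP)\S  lex  "some"
[1,3] NP/PP  <  k=2
[3,4] PP  lex  "on"
[1,4] NP  >  k=3
[0,4] S/N  >  k=1
[4,5] PP/(NP/N)  lex  "built"
[5,6] NP/N  lex  "the"
[4,6] PP  >  k=5
[6,7] (N/PP)\PP  lex  "dog"
[4,7] N/PP  <  k=6
[7,8] PP  lex  "liked"
[4,8] N  >  k=7
[0,8] S  >  k=4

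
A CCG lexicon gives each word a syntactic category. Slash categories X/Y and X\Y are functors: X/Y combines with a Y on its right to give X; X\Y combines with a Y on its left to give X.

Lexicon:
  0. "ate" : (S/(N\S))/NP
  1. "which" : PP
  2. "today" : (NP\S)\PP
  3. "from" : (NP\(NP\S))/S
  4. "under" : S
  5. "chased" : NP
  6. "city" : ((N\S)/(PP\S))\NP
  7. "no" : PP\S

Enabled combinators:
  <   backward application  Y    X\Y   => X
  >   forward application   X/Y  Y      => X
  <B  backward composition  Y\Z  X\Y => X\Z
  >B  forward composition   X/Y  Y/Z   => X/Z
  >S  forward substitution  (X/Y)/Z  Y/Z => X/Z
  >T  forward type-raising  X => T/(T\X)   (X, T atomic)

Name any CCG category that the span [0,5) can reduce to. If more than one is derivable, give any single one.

[0,8] S   >
  [0,5] S/(N\S)   >
    [0,1] "ate" : (S/(N\S))/NP
    [1,5] NP   <
      [1,3] NP\S   <
        [1,2] "which" : PP
        [2,3] "today" : (NP\S)\PP
      [3,5] NP\(NP\S)   >
        [3,4] "from" : (NP\(NP\S))/S
        [4,5] "under" : S
  [5,8] N\S   >
    [5,7] (N\S)/(PP\S)   <
      [5,6] "chased" : NP
      [6,7] "city" : ((N\S)/(PP\S))\NP
    [7,8] "no" : PP\S

S/(N\S)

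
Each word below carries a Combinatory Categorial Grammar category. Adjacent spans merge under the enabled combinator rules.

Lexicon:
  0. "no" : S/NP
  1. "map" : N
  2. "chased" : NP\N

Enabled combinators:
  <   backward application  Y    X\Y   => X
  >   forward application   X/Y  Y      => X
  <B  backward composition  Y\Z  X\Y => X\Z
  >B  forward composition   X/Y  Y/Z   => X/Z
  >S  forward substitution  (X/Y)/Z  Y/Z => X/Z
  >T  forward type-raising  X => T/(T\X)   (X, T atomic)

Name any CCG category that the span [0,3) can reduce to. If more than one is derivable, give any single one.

S

[0,3] S   >
  [0,1] "no" : S/NP
  [1,3] NP   <
    [1,2] "map" : N
    [2,3] "chased" : NP\N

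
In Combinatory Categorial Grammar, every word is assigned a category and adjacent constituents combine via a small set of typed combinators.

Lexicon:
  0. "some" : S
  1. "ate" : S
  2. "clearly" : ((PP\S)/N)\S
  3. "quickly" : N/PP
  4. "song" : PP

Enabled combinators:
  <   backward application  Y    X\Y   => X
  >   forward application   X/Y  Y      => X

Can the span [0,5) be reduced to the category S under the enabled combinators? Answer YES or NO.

NO

S S ((PP\S)/N)\S N/PP PP
CKY chart[0,5] = {PP}; S ∉ chart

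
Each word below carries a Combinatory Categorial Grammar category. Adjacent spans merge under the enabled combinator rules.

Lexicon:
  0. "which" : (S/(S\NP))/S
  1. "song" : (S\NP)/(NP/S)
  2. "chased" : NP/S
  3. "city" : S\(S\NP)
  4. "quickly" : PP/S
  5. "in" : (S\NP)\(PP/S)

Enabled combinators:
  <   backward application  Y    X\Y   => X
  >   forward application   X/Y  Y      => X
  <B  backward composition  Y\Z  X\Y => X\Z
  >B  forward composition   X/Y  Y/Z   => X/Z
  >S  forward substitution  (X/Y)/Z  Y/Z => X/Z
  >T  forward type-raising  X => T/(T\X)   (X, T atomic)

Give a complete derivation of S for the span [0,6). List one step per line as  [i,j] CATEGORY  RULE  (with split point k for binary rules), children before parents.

[0,1] (S/(S\NP))/S  lex  "which"
[1,2] (S\NP)/(NP/S)  lex  "song"
[2,3] NP/S  lex  "chased"
[1,3] S\NP  >  k=2
[3,4] S\(S\NP)  lex  "city"
[1,4] S  <  k=3
[0,4] S/(S\NP)  >  k=1
[4,5] PP/S  lex  "quickly"
[5,6] (S\NP)\(PP/S)  lex  "in"
[4,6] S\NP  <  k=5
[0,6] S  >  k=4

[0,6] S   >
  [0,4] S/(S\NP)   >
    [0,1] "which" : (S/(S\NP))/S
    [1,4] S   <
      [1,3] S\NP   >
        [1,2] "song" : (S\NP)/(NP/S)
        [2,3] "chased" : NP/S
      [3,4] "city" : S\(S\NP)
  [4,6] S\NP   <
    [4,5] "quickly" : PP/S
    [5,6] "in" : (S\NP)\(PP/S)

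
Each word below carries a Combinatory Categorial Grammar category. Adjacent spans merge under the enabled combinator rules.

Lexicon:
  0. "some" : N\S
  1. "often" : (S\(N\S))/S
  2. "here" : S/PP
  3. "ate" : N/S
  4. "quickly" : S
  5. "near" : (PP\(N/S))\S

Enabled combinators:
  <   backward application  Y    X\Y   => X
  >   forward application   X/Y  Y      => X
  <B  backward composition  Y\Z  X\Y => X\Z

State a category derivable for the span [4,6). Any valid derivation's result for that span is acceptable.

PP\(N/S)

[0,6] S   <
  [0,1] "some" : N\S
  [1,6] S\(N\S)   >
    [1,2] "often" : (S\(N\S))/S
    [2,6] S   >
      [2,3] "here" : S/PP
      [3,6] PP   <
        [3,4] "ate" : N/S
        [4,6] PP\(N/S)   <
          [4,5] "quickly" : S
          [5,6] "near" : (PP\(N/S))\S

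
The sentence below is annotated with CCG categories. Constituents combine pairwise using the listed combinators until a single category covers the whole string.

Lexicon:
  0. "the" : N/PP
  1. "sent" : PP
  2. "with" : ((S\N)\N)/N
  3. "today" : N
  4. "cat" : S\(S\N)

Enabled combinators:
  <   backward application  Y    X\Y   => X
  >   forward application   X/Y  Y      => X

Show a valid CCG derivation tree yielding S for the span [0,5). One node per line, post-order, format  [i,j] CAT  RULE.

[0,5] S   <
  [0,4] S\N   <
    [0,2] N   >
      [0,1] "the" : N/PP
      [1,2] "sent" : PP
    [2,4] (S\N)\N   >
      [2,3] "with" : ((S\N)\N)/N
      [3,4] "today" : N
  [4,5] "cat" : S\(S\N)

[0,1] N/PP  lex  "the"
[1,2] PP  lex  "sent"
[0,2] N  >  k=1
[2,3] ((S\N)\N)/N  lex  "with"
[3,4] N  lex  "today"
[2,4] (S\N)\N  >  k=3
[0,4] S\N  <  k=2
[4,5] S\(S\N)  lex  "cat"
[0,5] S  <  k=4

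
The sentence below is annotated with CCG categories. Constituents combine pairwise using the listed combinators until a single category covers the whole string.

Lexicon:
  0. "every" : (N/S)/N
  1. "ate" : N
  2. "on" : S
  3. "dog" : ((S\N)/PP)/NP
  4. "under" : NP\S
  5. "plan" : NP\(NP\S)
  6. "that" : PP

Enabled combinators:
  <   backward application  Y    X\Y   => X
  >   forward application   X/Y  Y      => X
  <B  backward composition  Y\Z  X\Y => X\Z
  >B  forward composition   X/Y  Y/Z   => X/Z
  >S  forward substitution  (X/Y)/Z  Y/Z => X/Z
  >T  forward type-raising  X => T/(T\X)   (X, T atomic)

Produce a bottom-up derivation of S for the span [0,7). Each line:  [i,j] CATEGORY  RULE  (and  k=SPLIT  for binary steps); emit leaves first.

[0,7] S   <
  [0,3] N   >
    [0,2] N/S   >
      [0,1] "every" : (N/S)/N
      [1,2] "ate" : N
    [2,3] "on" : S
  [3,7] S\N   >
    [3,6] (S\N)/PP   >
      [3,4] "dog" : ((S\N)/PP)/NP
      [4,6] NP   <
        [4,5] "under" : NP\S
        [5,6] "plan" : NP\(NP\S)
    [6,7] "that" : PP

[0,1] (N/S)/N  lex  "every"
[1,2] N  lex  "ate"
[0,2] N/S  >  k=1
[2,3] S  lex  "on"
[0,3] N  >  k=2
[3,4] ((S\N)/PP)/NP  lex  "dog"
[4,5] NP\S  lex  "under"
[5,6] NP\(NP\S)  lex  "plan"
[4,6] NP  <  k=5
[3,6] (S\N)/PP  >  k=4
[6,7] PP  lex  "that"
[3,7] S\N  >  k=6
[0,7] S  <  k=3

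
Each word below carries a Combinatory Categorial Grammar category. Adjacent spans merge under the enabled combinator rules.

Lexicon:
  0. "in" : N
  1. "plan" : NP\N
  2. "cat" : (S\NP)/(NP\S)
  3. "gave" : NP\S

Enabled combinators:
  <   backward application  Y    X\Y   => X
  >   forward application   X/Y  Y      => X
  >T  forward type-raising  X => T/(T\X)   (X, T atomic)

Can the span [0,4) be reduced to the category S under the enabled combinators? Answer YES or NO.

YES

[0,4] S   <
  [0,2] NP   >
    [0,1] NP/(NP\N)   >T
      [0,1] "in" : N
    [1,2] "plan" : NP\N
  [2,4] S\NP   >
    [2,3] "cat" : (S\NP)/(NP\S)
    [3,4] "gave" : NP\S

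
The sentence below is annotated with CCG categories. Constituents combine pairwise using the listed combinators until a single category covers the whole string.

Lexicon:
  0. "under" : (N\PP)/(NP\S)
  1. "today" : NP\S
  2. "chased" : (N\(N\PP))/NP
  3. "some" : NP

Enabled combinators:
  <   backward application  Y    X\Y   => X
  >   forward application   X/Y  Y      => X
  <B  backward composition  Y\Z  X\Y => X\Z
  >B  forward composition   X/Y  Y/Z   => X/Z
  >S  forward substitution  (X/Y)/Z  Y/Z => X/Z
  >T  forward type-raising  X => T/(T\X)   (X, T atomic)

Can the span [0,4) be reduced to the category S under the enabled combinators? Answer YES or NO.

(N\PP)/(NP\S) NP\S (N\(N\PP))/NP NP
CKY chart[0,4] = {N, N/(N\N), NP/(NP\N), PP/(PP\N), S/(S\N)}; S ∉ chart

NO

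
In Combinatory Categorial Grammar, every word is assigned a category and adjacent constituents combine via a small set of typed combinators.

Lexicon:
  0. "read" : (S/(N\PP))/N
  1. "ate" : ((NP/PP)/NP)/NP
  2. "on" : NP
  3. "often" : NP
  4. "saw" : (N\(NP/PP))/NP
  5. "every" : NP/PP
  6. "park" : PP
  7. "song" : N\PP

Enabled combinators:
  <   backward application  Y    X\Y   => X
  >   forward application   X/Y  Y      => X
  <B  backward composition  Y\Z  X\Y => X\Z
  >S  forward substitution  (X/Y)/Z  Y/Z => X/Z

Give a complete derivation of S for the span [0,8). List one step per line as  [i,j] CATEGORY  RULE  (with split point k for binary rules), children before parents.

[0,1] (S/(N\PP))/N  lex  "read"
[1,2] ((NP/PP)/NP)/NP  lex  "ate"
[2,3] NP  lex  "on"
[1,3] (NP/PP)/NP  >  k=2
[3,4] NP  lex  "often"
[1,4] NP/PP  >  k=3
[4,5] (N\(NP/PP))/NP  lex  "saw"
[5,6] NP/PP  lex  "every"
[6,7] PP  lex  "park"
[5,7] NP  >  k=6
[4,7] N\(NP/PP)  >  k=5
[1,7] N  <  k=4
[0,7] S/(N\PP)  >  k=1
[7,8] N\PP  lex  "song"
[0,8] S  >  k=7

[0,8] S   >
  [0,7] S/(N\PP)   >
    [0,1] "read" : (S/(N\PP))/N
    [1,7] N   <
      [1,4] NP/PP   >
        [1,3] (NP/PP)/NP   >
          [1,2] "ate" : ((NP/PP)/NP)/NP
          [2,3] "on" : NP
        [3,4] "often" : NP
      [4,7] N\(NP/PP)   >
        [4,5] "saw" : (N\(NP/PP))/NP
        [5,7] NP   >
          [5,6] "every" : NP/PP
          [6,7] "park" : PP
  [7,8] "song" : N\PP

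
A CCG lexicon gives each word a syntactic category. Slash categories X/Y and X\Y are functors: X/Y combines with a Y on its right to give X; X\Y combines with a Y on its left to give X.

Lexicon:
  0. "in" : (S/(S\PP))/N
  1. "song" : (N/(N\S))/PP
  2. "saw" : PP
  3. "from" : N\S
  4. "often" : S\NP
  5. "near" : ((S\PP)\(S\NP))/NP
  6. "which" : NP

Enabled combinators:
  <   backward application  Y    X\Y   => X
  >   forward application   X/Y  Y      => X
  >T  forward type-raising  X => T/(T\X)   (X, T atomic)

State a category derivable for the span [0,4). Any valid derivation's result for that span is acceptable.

[0,7] S   >
  [0,4] S/(S\PP)   >
    [0,1] "in" : (S/(S\PP))/N
    [1,4] N   >
      [1,3] N/(N\S)   >
        [1,2] "song" : (N/(N\S))/PP
        [2,3] "saw" : PP
      [3,4] "from" : N\S
  [4,7] S\PP   <
    [4,5] "often" : S\NP
    [5,7] (S\PP)\(S\NP)   >
      [5,6] "near" : ((S\PP)\(S\NP))/NP
      [6,7] "which" : NP

S/(S\PP)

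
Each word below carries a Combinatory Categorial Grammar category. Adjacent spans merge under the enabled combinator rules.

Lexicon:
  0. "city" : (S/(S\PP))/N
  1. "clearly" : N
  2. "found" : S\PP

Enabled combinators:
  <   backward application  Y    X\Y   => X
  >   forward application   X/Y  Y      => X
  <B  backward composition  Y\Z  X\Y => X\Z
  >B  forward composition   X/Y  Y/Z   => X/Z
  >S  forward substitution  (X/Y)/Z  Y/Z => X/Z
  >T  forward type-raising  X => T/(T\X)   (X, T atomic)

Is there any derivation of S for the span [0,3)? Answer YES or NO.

[0,3] S   >
  [0,2] S/(S\PP)   >
    [0,1] "city" : (S/(S\PP))/N
    [1,2] "clearly" : N
  [2,3] "found" : S\PP

YES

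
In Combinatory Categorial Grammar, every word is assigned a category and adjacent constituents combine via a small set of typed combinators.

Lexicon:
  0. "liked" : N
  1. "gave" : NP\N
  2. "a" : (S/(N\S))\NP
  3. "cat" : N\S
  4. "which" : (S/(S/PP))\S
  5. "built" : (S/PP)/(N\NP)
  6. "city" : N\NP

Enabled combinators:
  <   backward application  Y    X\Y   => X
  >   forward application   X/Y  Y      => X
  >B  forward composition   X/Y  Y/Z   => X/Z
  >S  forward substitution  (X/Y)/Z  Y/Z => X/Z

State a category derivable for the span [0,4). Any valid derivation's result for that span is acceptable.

[0,7] S   >
  [0,5] S/(S/PP)   <
    [0,4] S   >
      [0,3] S/(N\S)   <
        [0,2] NP   <
          [0,1] "liked" : N
          [1,2] "gave" : NP\N
        [2,3] "a" : (S/(N\S))\NP
      [3,4] "cat" : N\S
    [4,5] "which" : (S/(S/PP))\S
  [5,7] S/PP   >
    [5,6] "built" : (S/PP)/(N\NP)
    [6,7] "city" : N\NP

S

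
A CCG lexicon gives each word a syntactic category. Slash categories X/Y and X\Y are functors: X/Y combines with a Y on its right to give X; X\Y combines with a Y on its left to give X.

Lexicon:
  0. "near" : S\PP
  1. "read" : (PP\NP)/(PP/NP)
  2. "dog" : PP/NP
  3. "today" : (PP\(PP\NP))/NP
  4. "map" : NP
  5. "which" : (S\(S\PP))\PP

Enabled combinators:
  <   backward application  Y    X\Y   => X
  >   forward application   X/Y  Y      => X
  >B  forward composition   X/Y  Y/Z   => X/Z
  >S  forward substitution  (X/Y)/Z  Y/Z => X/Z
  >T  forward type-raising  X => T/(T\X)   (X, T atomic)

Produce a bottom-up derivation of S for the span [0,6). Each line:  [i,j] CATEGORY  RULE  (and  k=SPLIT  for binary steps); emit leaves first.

[0,6] S   <
  [0,1] "near" : S\PP
  [1,6] S\(S\PP)   <
    [1,5] PP   <
      [1,3] PP\NP   >
        [1,2] "read" : (PP\NP)/(PP/NP)
        [2,3] "dog" : PP/NP
      [3,5] PP\(PP\NP)   >
        [3,4] "today" : (PP\(PP\NP))/NP
        [4,5] "map" : NP
    [5,6] "which" : (S\(S\PP))\PP

[0,1] S\PP  lex  "near"
[1,2] (PP\NP)/(PP/NP)  lex  "read"
[2,3] PP/NP  lex  "dog"
[1,3] PP\NP  >  k=2
[3,4] (PP\(PP\NP))/NP  lex  "today"
[4,5] NP  lex  "map"
[3,5] PP\(PP\NP)  >  k=4
[1,5] PP  <  k=3
[5,6] (S\(S\PP))\PP  lex  "which"
[1,6] S\(S\PP)  <  k=5
[0,6] S  <  k=1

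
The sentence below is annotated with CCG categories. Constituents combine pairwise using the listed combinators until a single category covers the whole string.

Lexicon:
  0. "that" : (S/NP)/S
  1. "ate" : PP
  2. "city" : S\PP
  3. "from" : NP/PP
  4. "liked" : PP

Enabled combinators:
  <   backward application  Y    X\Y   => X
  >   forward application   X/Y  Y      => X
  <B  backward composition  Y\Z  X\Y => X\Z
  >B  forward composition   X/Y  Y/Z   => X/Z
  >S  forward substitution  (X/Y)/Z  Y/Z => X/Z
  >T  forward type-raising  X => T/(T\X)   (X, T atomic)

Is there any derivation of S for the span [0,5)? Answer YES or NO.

YES

[0,5] S   >
  [0,3] S/NP   >
    [0,1] "that" : (S/NP)/S
    [1,3] S   <
      [1,2] "ate" : PP
      [2,3] "city" : S\PP
  [3,5] NP   >
    [3,4] "from" : NP/PP
    [4,5] "liked" : PP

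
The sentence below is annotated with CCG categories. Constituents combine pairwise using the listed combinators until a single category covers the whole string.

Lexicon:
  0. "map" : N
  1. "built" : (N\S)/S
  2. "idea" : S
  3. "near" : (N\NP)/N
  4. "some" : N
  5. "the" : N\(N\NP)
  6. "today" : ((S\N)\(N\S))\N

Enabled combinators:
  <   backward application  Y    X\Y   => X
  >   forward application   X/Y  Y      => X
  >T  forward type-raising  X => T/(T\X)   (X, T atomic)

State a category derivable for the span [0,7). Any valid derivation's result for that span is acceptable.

S

[0,7] S   >
  [0,1] S/(S\N)   >T
    [0,1] "map" : N
  [1,7] S\N   <
    [1,3] N\S   >
      [1,2] "built" : (N\S)/S
      [2,3] "idea" : S
    [3,7] (S\N)\(N\S)   <
      [3,6] N   <
        [3,5] N\NP   >
          [3,4] "near" : (N\NP)/N
          [4,5] "some" : N
        [5,6] "the" : N\(N\NP)
      [6,7] "today" : ((S\N)\(N\S))\N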